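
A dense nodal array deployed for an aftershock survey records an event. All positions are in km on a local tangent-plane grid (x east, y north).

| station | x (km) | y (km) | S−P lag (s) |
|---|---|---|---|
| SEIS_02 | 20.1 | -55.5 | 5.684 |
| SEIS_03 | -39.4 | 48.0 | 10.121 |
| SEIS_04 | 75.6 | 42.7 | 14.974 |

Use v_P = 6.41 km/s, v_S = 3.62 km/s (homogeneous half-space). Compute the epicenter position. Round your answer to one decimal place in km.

-22.2 km east, -34.4 km north

Distance from S−P lag: d = Δt · v_P v_S / (v_P − v_S) = Δt · (6.41·3.62)/(6.41−3.62) ≈ 8.3169·Δt.
So d_SEIS_02 = 47.27, d_SEIS_03 = 84.18, d_SEIS_04 = 124.54 km.
Circle about each station: (x − 20.1)² + (y + 55.5)² = 47.27²; (x + 39.4)² + (y − 48.0)² = 84.18²; (x − 75.6)² + (y − 42.7)² = 124.54².
Subtracting the SEIS_02 equation from the SEIS_03 and SEIS_04 equations removes the quadratic terms:
-119.0 x + 207.0 y = -4479.72
111.0 x + 196.4 y = -9221.37
Solving the 2×2 system: x ≈ -22.2, y ≈ -34.4 km.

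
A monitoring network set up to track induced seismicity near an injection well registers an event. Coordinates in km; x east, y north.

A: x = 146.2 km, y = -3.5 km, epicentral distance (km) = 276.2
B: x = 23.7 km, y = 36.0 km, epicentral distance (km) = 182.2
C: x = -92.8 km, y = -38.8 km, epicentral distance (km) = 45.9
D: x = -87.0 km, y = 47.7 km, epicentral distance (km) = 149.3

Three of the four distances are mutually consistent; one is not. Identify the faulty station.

Solve using three stations at a time. Using A, B, C (subtract circle equations pairwise → linear system) gives (x, y) ≈ (-120.5, -75.4).
Distances from that point to each station vs reported:
  A: calculated 276.2 vs reported 276.2 → residual 0.0 km
  B: calculated 182.2 vs reported 182.2 → residual 0.0 km
  C: calculated 45.9 vs reported 45.9 → residual 0.0 km
  D: calculated 127.6 vs reported 149.3 → residual 21.7 km
A, B, C are mutually consistent (residuals ≈ 0); D is off by 21.7 km.

D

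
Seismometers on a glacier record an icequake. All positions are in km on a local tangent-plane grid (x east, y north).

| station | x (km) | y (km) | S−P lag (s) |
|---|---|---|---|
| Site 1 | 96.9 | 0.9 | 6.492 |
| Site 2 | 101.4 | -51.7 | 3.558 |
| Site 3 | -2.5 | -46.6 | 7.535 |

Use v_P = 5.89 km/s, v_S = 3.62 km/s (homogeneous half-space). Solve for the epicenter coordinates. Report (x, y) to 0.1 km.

(68.0, -52.8)

Distance from S−P lag: d = Δt · v_P v_S / (v_P − v_S) = Δt · (5.89·3.62)/(5.89−3.62) ≈ 9.3929·Δt.
So d_Site 1 = 60.98, d_Site 2 = 33.42, d_Site 3 = 70.78 km.
Circle about each station: (x − 96.9)² + (y − 0.9)² = 60.98²; (x − 101.4)² + (y + 51.7)² = 33.42²; (x + 2.5)² + (y + 46.6)² = 70.78².
Subtracting the Site 1 equation from the Site 2 and Site 3 equations removes the quadratic terms:
9.0 x − 105.2 y = 6166.09
-198.8 x − 95.0 y = -8503.86
Solving the 2×2 system: x ≈ 68.0, y ≈ -52.8 km.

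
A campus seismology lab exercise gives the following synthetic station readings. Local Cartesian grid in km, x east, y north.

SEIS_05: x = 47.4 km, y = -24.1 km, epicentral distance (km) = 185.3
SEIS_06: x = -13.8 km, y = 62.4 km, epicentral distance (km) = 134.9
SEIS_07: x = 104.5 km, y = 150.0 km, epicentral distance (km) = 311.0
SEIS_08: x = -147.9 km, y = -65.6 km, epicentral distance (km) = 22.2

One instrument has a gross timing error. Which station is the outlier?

Solve using three stations at a time. Using SEIS_05, SEIS_07, SEIS_08 (subtract circle equations pairwise → linear system) gives (x, y) ≈ (-136.5, -46.5).
Distances from that point to each station vs reported:
  SEIS_05: calculated 185.3 vs reported 185.3 → residual 0.0 km
  SEIS_06: calculated 164.1 vs reported 134.9 → residual 29.2 km
  SEIS_07: calculated 311.0 vs reported 311.0 → residual 0.0 km
  SEIS_08: calculated 22.2 vs reported 22.2 → residual 0.0 km
SEIS_05, SEIS_07, SEIS_08 are mutually consistent (residuals ≈ 0); SEIS_06 is off by 29.2 km.

SEIS_06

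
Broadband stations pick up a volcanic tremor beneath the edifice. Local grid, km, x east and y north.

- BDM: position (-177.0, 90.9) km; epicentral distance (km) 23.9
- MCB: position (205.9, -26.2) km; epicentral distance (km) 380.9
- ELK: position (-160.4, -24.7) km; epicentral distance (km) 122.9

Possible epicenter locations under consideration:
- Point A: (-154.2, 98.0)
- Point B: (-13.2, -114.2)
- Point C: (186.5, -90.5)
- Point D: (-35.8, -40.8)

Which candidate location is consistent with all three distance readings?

Point A

For each candidate, compare |candidate − station| to the reported distance:
Point A: residuals BDM 0.0, MCB 0.0, ELK 0.0 → max 0.0 km
Point B: residuals BDM 238.6, MCB 144.8, ELK 49.4 → max 238.6 km
Point C: residuals BDM 382.3, MCB 313.7, ELK 230.2 → max 382.3 km
Point D: residuals BDM 169.2, MCB 138.8, ELK 2.7 → max 169.2 km
Only Point A has all residuals ≈ 0.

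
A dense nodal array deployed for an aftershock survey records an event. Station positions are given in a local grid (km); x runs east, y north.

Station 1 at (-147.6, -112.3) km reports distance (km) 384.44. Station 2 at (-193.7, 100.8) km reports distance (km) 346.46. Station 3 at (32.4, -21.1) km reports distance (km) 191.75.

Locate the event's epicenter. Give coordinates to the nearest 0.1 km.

Circle about each station: (x + 147.6)² + (y + 112.3)² = 384.44²; (x + 193.7)² + (y − 100.8)² = 346.46²; (x − 32.4)² + (y + 21.1)² = 191.75².
Subtracting the Station 1 equation from the Station 2 and Station 3 equations removes the quadratic terms:
-92.2 x + 426.2 y = 41042.86
360.0 x + 182.4 y = 78123.97
Solving the 2×2 system: x ≈ 151.6, y ≈ 129.1 km.

(151.6, 129.1)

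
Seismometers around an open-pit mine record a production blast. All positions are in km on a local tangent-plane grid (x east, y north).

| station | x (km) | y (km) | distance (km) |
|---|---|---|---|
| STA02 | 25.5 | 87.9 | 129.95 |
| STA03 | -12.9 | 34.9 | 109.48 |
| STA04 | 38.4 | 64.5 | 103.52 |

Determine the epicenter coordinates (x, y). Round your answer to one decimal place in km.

Circle about each station: (x − 25.5)² + (y − 87.9)² = 129.95²; (x + 12.9)² + (y − 34.9)² = 109.48²; (x − 38.4)² + (y − 64.5)² = 103.52².
Subtracting the STA02 equation from the STA03 and STA04 equations removes the quadratic terms:
-76.8 x − 106.0 y = -2091.11
25.8 x − 46.8 y = 3428.76
Solving the 2×2 system: x ≈ 72.9, y ≈ -33.1 km.
Check against STA02 (with the unrounded x, y): √((x − 25.5)²+(y − 87.9)²) = 129.93 ≈ 129.95 km. ✓

x ≈ 72.9 km, y ≈ -33.1 km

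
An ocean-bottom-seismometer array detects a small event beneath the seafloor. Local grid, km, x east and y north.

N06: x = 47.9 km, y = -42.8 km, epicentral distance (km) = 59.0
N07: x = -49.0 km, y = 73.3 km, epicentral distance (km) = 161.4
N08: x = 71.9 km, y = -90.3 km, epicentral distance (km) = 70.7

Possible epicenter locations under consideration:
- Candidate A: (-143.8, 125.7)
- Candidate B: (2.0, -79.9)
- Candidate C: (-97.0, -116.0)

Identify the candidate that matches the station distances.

For each candidate, compare |candidate − station| to the reported distance:
Candidate A: residuals N06 196.2, N07 53.1, N08 234.6 → max 234.6 km
Candidate B: residuals N06 0.0, N07 0.1, N08 0.0 → max 0.1 km
Candidate C: residuals N06 103.3, N07 33.9, N08 100.1 → max 103.3 km
Only Candidate B has all residuals ≈ 0.

Candidate B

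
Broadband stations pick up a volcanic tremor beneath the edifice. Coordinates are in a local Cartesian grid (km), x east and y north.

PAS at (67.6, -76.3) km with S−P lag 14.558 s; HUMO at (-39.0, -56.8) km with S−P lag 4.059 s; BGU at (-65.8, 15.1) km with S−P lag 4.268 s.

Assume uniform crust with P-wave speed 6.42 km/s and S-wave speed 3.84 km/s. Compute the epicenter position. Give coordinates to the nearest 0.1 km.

(-61.9, -25.5)

Distance from S−P lag: d = Δt · v_P v_S / (v_P − v_S) = Δt · (6.42·3.84)/(6.42−3.84) ≈ 9.5553·Δt.
So d_PAS = 139.11, d_HUMO = 38.79, d_BGU = 40.78 km.
Circle about each station: (x − 67.6)² + (y + 76.3)² = 139.11²; (x + 39.0)² + (y + 56.8)² = 38.79²; (x + 65.8)² + (y − 15.1)² = 40.78².
Subtracting pairs of circle equations eliminates x²+y² and gives linear equations (the radical axes):
-213.2 x + 39.0 y = 12202.72
-266.8 x + 182.8 y = 11854.78
Solving the 2×2 system: x ≈ -61.9, y ≈ -25.5 km.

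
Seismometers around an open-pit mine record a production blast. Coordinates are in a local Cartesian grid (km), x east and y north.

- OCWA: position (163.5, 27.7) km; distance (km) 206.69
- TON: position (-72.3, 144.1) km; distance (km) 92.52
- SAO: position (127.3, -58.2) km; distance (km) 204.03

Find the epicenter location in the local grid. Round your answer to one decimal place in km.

x ≈ -41.1 km, y ≈ 57.0 km

Circle about each station: (x − 163.5)² + (y − 27.7)² = 206.69²; (x + 72.3)² + (y − 144.1)² = 92.52²; (x − 127.3)² + (y + 58.2)² = 204.03².
Subtracting the OCWA equation from the TON and SAO equations removes the quadratic terms:
-471.6 x + 232.8 y = 32653.37
-72.4 x − 171.8 y = -6814.49
Solving the 2×2 system: x ≈ -41.1, y ≈ 57.0 km.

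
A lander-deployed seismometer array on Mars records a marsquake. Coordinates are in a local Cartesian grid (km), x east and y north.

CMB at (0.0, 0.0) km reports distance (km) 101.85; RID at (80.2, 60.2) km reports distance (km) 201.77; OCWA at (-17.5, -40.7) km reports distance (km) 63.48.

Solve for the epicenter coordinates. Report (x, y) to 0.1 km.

x ≈ -73.6 km, y ≈ -70.4 km

Circle about each station: x² + y² = 101.85²; (x − 80.2)² + (y − 60.2)² = 201.77²; (x + 17.5)² + (y + 40.7)² = 63.48².
Subtracting the CMB equation from the RID and OCWA equations removes the quadratic terms:
160.4 x + 120.4 y = -20281.63
-35.0 x − 81.4 y = 8306.45
Solving the 2×2 system: x ≈ -73.6, y ≈ -70.4 km.
Check against CMB (with the unrounded x, y): √(x²+y²) = 101.85 ≈ 101.85 km. ✓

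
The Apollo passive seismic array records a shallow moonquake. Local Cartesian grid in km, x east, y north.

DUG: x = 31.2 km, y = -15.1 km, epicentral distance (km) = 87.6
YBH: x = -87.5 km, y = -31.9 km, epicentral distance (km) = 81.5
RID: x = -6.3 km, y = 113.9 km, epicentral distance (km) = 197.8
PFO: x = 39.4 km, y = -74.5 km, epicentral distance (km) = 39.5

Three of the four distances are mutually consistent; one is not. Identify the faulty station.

Solve using three stations at a time. Using DUG, YBH, RID (subtract circle equations pairwise → linear system) gives (x, y) ≈ (-24.1, -83.1).
Distances from that point to each station vs reported:
  DUG: calculated 87.6 vs reported 87.6 → residual 0.0 km
  YBH: calculated 81.5 vs reported 81.5 → residual 0.0 km
  RID: calculated 197.8 vs reported 197.8 → residual 0.0 km
  PFO: calculated 64.0 vs reported 39.5 → residual 24.5 km
DUG, YBH, RID are mutually consistent (residuals ≈ 0); PFO is off by 24.5 km.

PFO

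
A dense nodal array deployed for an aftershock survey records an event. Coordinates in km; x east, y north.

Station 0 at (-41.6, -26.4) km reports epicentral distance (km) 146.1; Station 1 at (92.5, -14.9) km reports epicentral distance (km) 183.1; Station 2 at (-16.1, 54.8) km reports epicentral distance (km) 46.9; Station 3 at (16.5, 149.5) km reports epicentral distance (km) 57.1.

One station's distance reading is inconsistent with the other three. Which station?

Solve using three stations at a time. Using Station 0, Station 1, Station 3 (subtract circle equations pairwise → linear system) gives (x, y) ≈ (-32.0, 119.4).
Distances from that point to each station vs reported:
  Station 0: calculated 146.1 vs reported 146.1 → residual 0.0 km
  Station 1: calculated 183.1 vs reported 183.1 → residual 0.0 km
  Station 2: calculated 66.5 vs reported 46.9 → residual 19.6 km
  Station 3: calculated 57.1 vs reported 57.1 → residual 0.0 km
Station 0, Station 1, Station 3 are mutually consistent (residuals ≈ 0); Station 2 is off by 19.6 km.

Station 2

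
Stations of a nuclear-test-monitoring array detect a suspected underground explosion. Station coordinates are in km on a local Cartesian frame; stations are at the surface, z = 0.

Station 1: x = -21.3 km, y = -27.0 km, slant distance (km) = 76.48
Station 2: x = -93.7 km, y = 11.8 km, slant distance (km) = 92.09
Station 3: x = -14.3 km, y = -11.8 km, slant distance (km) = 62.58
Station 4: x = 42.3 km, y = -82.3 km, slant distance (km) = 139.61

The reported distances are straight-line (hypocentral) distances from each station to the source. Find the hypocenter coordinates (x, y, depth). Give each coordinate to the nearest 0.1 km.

(-12.8, 41.9, 32.1)

Each station gives a sphere (x−x_i)² + (y−y_i)² + z² = d_i² (stations at z=0).
Subtracting the Station 1 sphere from Station 2 and Station 3: z² cancels, leaving linear equations in x and y:
-144.8 x + 77.6 y = 5104.86
14.0 x + 30.4 y = 1093.97
Solving: x ≈ -12.808, y ≈ 41.884 km (keep extra digits for the depth step; rounded: -12.8, 41.9).
Then from the Station 1 sphere: z² = 76.48² − (x + 21.3)² − (y + 27.0)² with x = -12.808, y = 41.884, so z ≈ 32.126 ≈ 32.1 km.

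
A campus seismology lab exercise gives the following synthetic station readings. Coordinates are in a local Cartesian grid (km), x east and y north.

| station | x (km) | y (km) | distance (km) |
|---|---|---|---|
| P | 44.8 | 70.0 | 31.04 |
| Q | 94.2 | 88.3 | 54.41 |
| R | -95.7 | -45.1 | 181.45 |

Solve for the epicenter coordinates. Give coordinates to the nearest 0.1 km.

(62.2, 44.3)

Circle about each station: (x − 44.8)² + (y − 70.0)² = 31.04²; (x − 94.2)² + (y − 88.3)² = 54.41²; (x + 95.7)² + (y + 45.1)² = 181.45².
Subtracting pairs of circle equations eliminates x²+y² and gives linear equations (the radical axes):
98.8 x + 36.6 y = 7766.52
-281.0 x − 230.2 y = -27675.16
Solving the 2×2 system: x ≈ 62.2, y ≈ 44.3 km.
Check against P (with the unrounded x, y): √((x − 44.8)²+(y − 70.0)²) = 31.04 ≈ 31.04 km. ✓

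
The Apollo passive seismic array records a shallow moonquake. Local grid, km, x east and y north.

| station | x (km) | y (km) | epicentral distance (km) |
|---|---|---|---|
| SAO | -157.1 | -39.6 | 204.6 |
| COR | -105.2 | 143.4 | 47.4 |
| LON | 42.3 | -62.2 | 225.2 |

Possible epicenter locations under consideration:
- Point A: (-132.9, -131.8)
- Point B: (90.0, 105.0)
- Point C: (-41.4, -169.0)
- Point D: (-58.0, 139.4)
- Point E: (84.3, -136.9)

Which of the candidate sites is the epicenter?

For each candidate, compare |candidate − station| to the reported distance:
Point A: residuals SAO 109.3, COR 229.2, LON 36.7 → max 229.2 km
Point B: residuals SAO 81.7, COR 151.5, LON 51.3 → max 151.5 km
Point C: residuals SAO 31.0, COR 271.4, LON 89.5 → max 271.4 km
Point D: residuals SAO 0.0, COR 0.0, LON 0.0 → max 0.0 km
Point E: residuals SAO 55.7, COR 290.9, LON 139.5 → max 290.9 km
Only Point D has all residuals ≈ 0.

Point D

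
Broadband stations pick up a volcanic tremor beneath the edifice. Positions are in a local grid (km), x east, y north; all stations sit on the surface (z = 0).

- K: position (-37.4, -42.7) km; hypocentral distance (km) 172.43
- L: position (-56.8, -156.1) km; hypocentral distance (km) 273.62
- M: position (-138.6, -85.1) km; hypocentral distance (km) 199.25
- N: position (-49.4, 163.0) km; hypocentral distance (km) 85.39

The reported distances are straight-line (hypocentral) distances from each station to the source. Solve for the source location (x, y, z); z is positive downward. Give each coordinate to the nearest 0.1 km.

Each station gives a sphere (x−x_i)² + (y−y_i)² + z² = d_i² (stations at z=0).
Subtracting the K sphere from L and M: z² cancels, leaving linear equations in x and y:
-38.8 x − 226.8 y = -20764.40
-202.4 x − 84.8 y = 13261.46
Solving: x ≈ -111.900, y ≈ 110.697 km (keep extra digits for the depth step; rounded: -111.9, 110.7).
Then from the K sphere: z² = 172.43² − (x + 37.4)² − (y + 42.7)² with x = -111.900, y = 110.697, so z ≈ 25.519 ≈ 25.5 km.
Check against N (with the unrounded solution): distance 85.40 ≈ 85.39 km. ✓

x ≈ -111.9 km, y ≈ 110.7 km, depth ≈ 25.5 km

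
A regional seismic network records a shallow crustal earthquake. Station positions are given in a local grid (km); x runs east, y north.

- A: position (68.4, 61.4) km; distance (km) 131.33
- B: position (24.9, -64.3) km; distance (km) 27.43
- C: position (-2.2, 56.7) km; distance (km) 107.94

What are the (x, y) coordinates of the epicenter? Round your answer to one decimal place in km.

Circle about each station: (x − 68.4)² + (y − 61.4)² = 131.33²; (x − 24.9)² + (y + 64.3)² = 27.43²; (x + 2.2)² + (y − 56.7)² = 107.94².
Subtracting the A equation from the B and C equations removes the quadratic terms:
-87.0 x − 251.4 y = 12801.14
-141.2 x − 9.4 y = 367.74
Solving the 2×2 system: x ≈ 0.8, y ≈ -51.2 km.

x ≈ 0.8 km, y ≈ -51.2 km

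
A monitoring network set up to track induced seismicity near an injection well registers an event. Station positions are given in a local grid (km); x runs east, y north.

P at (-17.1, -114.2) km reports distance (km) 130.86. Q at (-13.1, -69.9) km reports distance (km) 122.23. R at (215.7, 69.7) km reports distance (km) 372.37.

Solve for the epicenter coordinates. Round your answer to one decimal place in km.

(-134.6, -56.6)

Circle about each station: (x + 17.1)² + (y + 114.2)² = 130.86²; (x + 13.1)² + (y + 69.9)² = 122.23²; (x − 215.7)² + (y − 69.7)² = 372.37².
Subtracting the P equation from the Q and R equations removes the quadratic terms:
8.0 x + 88.6 y = -6092.26
465.6 x + 367.8 y = -83484.55
Solving the 2×2 system: x ≈ -134.6, y ≈ -56.6 km.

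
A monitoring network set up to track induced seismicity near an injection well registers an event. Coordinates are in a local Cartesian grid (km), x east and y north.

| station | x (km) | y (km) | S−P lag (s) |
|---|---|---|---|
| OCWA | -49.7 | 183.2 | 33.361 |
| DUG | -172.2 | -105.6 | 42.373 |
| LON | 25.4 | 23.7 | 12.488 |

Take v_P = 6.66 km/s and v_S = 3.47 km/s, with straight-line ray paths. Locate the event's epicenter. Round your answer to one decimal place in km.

x ≈ 114.0 km, y ≈ 5.4 km

Distance from S−P lag: d = Δt · v_P v_S / (v_P − v_S) = Δt · (6.66·3.47)/(6.66−3.47) ≈ 7.2446·Δt.
So d_OCWA = 241.69, d_DUG = 306.97, d_LON = 90.47 km.
Circle about each station: (x + 49.7)² + (y − 183.2)² = 241.69²; (x + 172.2)² + (y + 105.6)² = 306.97²; (x − 25.4)² + (y − 23.7)² = 90.47².
Subtracting pairs of circle equations eliminates x²+y² and gives linear equations (the radical axes):
-245.0 x − 577.6 y = -31044.65
150.2 x − 319.0 y = 15403.76
Solving the 2×2 system: x ≈ 114.0, y ≈ 5.4 km.
Check against OCWA (with the unrounded x, y): √((x + 49.7)²+(y − 183.2)²) = 241.69 ≈ 241.69 km. ✓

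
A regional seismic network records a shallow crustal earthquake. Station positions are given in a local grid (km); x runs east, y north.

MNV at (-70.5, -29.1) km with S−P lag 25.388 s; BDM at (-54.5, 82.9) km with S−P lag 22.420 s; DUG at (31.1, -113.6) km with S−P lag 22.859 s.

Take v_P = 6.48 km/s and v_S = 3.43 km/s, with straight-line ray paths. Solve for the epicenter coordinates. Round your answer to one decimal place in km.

102.3 km east, 37.0 km north

Distance from S−P lag: d = Δt · v_P v_S / (v_P − v_S) = Δt · (6.48·3.43)/(6.48−3.43) ≈ 7.2873·Δt.
So d_MNV = 185.01, d_BDM = 163.38, d_DUG = 166.58 km.
Circle about each station: (x + 70.5)² + (y + 29.1)² = 185.01²; (x + 54.5)² + (y − 82.9)² = 163.38²; (x − 31.1)² + (y + 113.6)² = 166.58².
Subtracting the MNV equation from the BDM and DUG equations removes the quadratic terms:
32.0 x + 224.0 y = 11561.28
203.2 x − 169.0 y = 14534.91
Solving the 2×2 system: x ≈ 102.3, y ≈ 37.0 km.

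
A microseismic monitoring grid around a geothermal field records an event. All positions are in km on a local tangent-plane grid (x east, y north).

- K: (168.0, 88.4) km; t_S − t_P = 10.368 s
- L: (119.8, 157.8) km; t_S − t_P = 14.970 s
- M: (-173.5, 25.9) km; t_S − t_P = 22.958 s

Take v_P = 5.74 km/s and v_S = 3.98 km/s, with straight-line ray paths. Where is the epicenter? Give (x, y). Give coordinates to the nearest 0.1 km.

Distance from S−P lag: d = Δt · v_P v_S / (v_P − v_S) = Δt · (5.74·3.98)/(5.74−3.98) ≈ 12.9802·Δt.
So d_K = 134.58, d_L = 194.31, d_M = 298.00 km.
Circle about each station: (x − 168.0)² + (y − 88.4)² = 134.58²; (x − 119.8)² + (y − 157.8)² = 194.31²; (x + 173.5)² + (y − 25.9)² = 298.00².
Subtracting the K equation from the L and M equations removes the quadratic terms:
-96.4 x + 138.8 y = -16430.28
-683.0 x − 125.0 y = -75957.72
Solving the 2×2 system: x ≈ 117.9, y ≈ -36.5 km.

(117.9, -36.5)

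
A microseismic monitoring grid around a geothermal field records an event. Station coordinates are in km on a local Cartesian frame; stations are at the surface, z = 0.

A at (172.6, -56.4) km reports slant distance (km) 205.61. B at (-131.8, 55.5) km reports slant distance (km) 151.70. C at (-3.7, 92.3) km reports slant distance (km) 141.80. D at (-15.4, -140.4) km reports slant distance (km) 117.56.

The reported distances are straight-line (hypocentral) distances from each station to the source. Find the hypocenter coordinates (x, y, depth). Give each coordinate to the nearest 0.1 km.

Each station gives a sphere (x−x_i)² + (y−y_i)² + z² = d_i² (stations at z=0).
Subtracting the A sphere from B and C: z² cancels, leaving linear equations in x and y:
-608.8 x + 223.8 y = 6742.35
-352.6 x + 297.4 y = -2270.51
Solving: x ≈ -24.605, y ≈ -36.807 km (keep extra digits for the depth step; rounded: -24.6, -36.8).
Then from the A sphere: z² = 205.61² − (x − 172.6)² − (y + 56.4)² with x = -24.605, y = -36.807, so z ≈ 54.788 ≈ 54.8 km.
Check against D (with the unrounded solution): distance 117.55 ≈ 117.56 km. ✓

x ≈ -24.6 km, y ≈ -36.8 km, depth ≈ 54.8 km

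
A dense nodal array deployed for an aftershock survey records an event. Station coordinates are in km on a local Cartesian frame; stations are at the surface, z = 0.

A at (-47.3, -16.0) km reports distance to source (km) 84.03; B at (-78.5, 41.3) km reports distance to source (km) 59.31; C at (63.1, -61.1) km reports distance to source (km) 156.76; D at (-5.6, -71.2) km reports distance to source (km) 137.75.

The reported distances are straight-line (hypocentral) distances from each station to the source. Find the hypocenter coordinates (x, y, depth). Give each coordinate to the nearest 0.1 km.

(-30.7, 61.1, 29.0)

Each station gives a sphere (x−x_i)² + (y−y_i)² + z² = d_i² (stations at z=0).
Subtracting the A sphere from B and C: z² cancels, leaving linear equations in x and y:
-62.4 x + 114.6 y = 8918.01
220.8 x − 90.2 y = -12291.13
Solving: x ≈ -30.707, y ≈ 61.099 km (keep extra digits for the depth step; rounded: -30.7, 61.1).
Then from the A sphere: z² = 84.03² − (x + 47.3)² − (y + 16.0)² with x = -30.707, y = 61.099, so z ≈ 29.008 ≈ 29.0 km.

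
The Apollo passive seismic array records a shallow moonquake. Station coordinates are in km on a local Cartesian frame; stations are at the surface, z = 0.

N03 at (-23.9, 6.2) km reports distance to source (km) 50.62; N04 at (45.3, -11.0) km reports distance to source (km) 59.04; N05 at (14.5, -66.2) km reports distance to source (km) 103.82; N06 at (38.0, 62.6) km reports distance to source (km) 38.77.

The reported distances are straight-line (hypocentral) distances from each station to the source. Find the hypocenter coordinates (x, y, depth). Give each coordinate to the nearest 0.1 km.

Each station gives a sphere (x−x_i)² + (y−y_i)² + z² = d_i² (stations at z=0).
Subtracting the N03 sphere from N04 and N05: z² cancels, leaving linear equations in x and y:
138.4 x − 34.4 y = 640.10
76.8 x − 144.8 y = -4233.17
Solving: x ≈ 13.697, y ≈ 36.499 km (keep extra digits for the depth step; rounded: 13.7, 36.5).
Then from the N03 sphere: z² = 50.62² − (x + 23.9)² − (y − 6.2)² with x = 13.697, y = 36.499, so z ≈ 15.193 ≈ 15.2 km.

(13.7, 36.5, 15.2)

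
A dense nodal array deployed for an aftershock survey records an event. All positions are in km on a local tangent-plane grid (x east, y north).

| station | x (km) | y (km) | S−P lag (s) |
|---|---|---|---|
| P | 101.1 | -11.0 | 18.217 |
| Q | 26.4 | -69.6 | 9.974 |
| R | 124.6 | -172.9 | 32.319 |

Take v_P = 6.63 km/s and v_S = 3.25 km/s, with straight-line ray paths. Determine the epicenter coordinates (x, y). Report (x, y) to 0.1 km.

Distance from S−P lag: d = Δt · v_P v_S / (v_P − v_S) = Δt · (6.63·3.25)/(6.63−3.25) ≈ 6.3750·Δt.
So d_P = 116.13, d_Q = 63.58, d_R = 206.03 km.
Circle about each station: (x − 101.1)² + (y + 11.0)² = 116.13²; (x − 26.4)² + (y + 69.6)² = 63.58²; (x − 124.6)² + (y + 172.9)² = 206.03².
Subtracting the P equation from the Q and R equations removes the quadratic terms:
-149.4 x − 117.2 y = 4642.67
47.0 x − 323.8 y = 6115.18
Solving the 2×2 system: x ≈ -14.6, y ≈ -21.0 km.
Check against P (with the unrounded x, y): √((x − 101.1)²+(y + 11.0)²) = 116.13 ≈ 116.13 km. ✓

(-14.6, -21.0)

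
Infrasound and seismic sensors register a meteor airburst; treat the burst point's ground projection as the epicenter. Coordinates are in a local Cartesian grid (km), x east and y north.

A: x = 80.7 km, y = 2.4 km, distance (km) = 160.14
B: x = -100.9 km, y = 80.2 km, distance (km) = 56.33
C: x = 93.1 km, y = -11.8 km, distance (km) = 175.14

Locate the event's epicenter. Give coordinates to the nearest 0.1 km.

Circle about each station: (x − 80.7)² + (y − 2.4)² = 160.14²; (x + 100.9)² + (y − 80.2)² = 56.33²; (x − 93.1)² + (y + 11.8)² = 175.14².
Subtracting the A equation from the B and C equations removes the quadratic terms:
-363.2 x + 155.6 y = 32566.35
24.8 x − 28.4 y = -2740.60
Solving the 2×2 system: x ≈ -77.2, y ≈ 29.1 km.

-77.2 km east, 29.1 km north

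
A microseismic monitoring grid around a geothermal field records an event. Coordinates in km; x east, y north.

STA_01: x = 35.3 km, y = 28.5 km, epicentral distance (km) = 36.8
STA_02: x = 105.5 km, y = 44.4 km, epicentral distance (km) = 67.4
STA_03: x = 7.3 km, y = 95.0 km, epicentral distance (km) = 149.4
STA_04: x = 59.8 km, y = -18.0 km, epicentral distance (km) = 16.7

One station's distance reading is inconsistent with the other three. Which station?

Solve using three stations at a time. Using STA_01, STA_02, STA_04 (subtract circle equations pairwise → linear system) gives (x, y) ≈ (56.3, -1.7).
Distances from that point to each station vs reported:
  STA_01: calculated 36.8 vs reported 36.8 → residual 0.0 km
  STA_02: calculated 67.4 vs reported 67.4 → residual 0.0 km
  STA_03: calculated 108.4 vs reported 149.4 → residual 41.0 km
  STA_04: calculated 16.7 vs reported 16.7 → residual 0.0 km
STA_01, STA_02, STA_04 are mutually consistent (residuals ≈ 0); STA_03 is off by 41.0 km.

STA_03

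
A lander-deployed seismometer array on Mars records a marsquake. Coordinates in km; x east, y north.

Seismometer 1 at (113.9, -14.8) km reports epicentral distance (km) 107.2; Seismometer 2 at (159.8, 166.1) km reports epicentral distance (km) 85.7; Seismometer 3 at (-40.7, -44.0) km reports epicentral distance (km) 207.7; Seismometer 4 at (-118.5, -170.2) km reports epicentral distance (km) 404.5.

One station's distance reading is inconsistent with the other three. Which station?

Seismometer 4

Solve using three stations at a time. Using Seismometer 1, Seismometer 2, Seismometer 3 (subtract circle equations pairwise → linear system) gives (x, y) ≈ (115.9, 92.4).
Distances from that point to each station vs reported:
  Seismometer 1: calculated 107.2 vs reported 107.2 → residual 0.0 km
  Seismometer 2: calculated 85.7 vs reported 85.7 → residual 0.0 km
  Seismometer 3: calculated 207.7 vs reported 207.7 → residual 0.0 km
  Seismometer 4: calculated 352.0 vs reported 404.5 → residual 52.5 km
Seismometer 1, Seismometer 2, Seismometer 3 are mutually consistent (residuals ≈ 0); Seismometer 4 is off by 52.5 km.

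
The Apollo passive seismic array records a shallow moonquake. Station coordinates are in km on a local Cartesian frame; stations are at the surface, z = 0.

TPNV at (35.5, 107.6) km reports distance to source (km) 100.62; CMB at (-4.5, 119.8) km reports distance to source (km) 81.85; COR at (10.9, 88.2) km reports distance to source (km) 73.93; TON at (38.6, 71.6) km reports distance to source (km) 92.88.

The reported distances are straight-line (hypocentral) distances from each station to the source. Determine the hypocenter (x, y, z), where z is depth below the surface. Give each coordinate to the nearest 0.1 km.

x ≈ -43.1 km, y ≈ 61.9 km, depth ≈ 43.1 km

Each station gives a sphere (x−x_i)² + (y−y_i)² + z² = d_i² (stations at z=0).
Subtracting the TPNV sphere from CMB and COR: z² cancels, leaving linear equations in x and y:
-80.0 x + 24.4 y = 4959.24
-49.2 x − 38.8 y = -281.22
Solving: x ≈ -43.108, y ≈ 61.910 km (keep extra digits for the depth step; rounded: -43.1, 61.9).
Then from the TPNV sphere: z² = 100.62² − (x − 35.5)² − (y − 107.6)² with x = -43.108, y = 61.910, so z ≈ 43.100 ≈ 43.1 km.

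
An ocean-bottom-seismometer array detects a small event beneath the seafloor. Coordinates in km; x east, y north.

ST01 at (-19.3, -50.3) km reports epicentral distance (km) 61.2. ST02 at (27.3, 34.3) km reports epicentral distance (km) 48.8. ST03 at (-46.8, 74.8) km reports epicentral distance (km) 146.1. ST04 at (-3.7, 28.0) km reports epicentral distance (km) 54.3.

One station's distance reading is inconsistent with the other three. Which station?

Solve using three stations at a time. Using ST01, ST02, ST04 (subtract circle equations pairwise → linear system) gives (x, y) ≈ (30.2, -14.4).
Distances from that point to each station vs reported:
  ST01: calculated 61.2 vs reported 61.2 → residual 0.0 km
  ST02: calculated 48.8 vs reported 48.8 → residual 0.0 km
  ST03: calculated 117.8 vs reported 146.1 → residual 28.3 km
  ST04: calculated 54.3 vs reported 54.3 → residual 0.0 km
ST01, ST02, ST04 are mutually consistent (residuals ≈ 0); ST03 is off by 28.3 km.

ST03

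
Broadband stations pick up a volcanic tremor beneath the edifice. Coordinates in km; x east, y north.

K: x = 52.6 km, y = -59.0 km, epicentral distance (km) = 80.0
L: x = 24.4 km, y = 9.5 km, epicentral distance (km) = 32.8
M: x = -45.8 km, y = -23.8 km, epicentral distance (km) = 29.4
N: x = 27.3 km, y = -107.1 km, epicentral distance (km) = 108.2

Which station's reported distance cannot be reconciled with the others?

M

Solve using three stations at a time. Using K, L, N (subtract circle equations pairwise → linear system) gives (x, y) ≈ (-5.5, -4.0).
Distances from that point to each station vs reported:
  K: calculated 80.0 vs reported 80.0 → residual 0.0 km
  L: calculated 32.8 vs reported 32.8 → residual 0.0 km
  M: calculated 44.9 vs reported 29.4 → residual 15.5 km
  N: calculated 108.2 vs reported 108.2 → residual 0.0 km
K, L, N are mutually consistent (residuals ≈ 0); M is off by 15.5 km.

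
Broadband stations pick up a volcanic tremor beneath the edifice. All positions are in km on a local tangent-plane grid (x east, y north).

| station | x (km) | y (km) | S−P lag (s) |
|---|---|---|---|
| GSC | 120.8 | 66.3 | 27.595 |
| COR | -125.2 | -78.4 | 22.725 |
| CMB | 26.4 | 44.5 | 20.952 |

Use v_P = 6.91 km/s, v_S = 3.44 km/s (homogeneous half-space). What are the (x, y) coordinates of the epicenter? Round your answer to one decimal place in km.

Distance from S−P lag: d = Δt · v_P v_S / (v_P − v_S) = Δt · (6.91·3.44)/(6.91−3.44) ≈ 6.8503·Δt.
So d_GSC = 189.03, d_COR = 155.67, d_CMB = 143.53 km.
Circle about each station: (x − 120.8)² + (y − 66.3)² = 189.03²; (x + 125.2)² + (y + 78.4)² = 155.67²; (x − 26.4)² + (y − 44.5)² = 143.53².
Subtracting the GSC equation from the COR and CMB equations removes the quadratic terms:
-492.0 x − 289.4 y = 14332.46
-188.8 x − 43.6 y = -1179.64
Solving the 2×2 system: x ≈ 29.1, y ≈ -99.0 km.
Check against GSC (with the unrounded x, y): √((x − 120.8)²+(y − 66.3)²) = 189.04 ≈ 189.03 km. ✓

29.1 km east, -99.0 km north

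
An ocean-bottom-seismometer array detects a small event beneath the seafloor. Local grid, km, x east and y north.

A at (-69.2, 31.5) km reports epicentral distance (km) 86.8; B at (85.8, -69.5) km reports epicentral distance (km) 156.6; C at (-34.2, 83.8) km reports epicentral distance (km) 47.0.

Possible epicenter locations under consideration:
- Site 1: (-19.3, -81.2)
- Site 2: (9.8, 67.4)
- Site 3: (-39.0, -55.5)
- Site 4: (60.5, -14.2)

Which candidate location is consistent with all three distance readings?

For each candidate, compare |candidate − station| to the reported distance:
Site 1: residuals A 36.5, B 50.9, C 118.7 → max 118.7 km
Site 2: residuals A 0.0, B 0.0, C 0.0 → max 0.0 km
Site 3: residuals A 5.3, B 31.0, C 92.4 → max 92.4 km
Site 4: residuals A 50.7, B 95.8, C 89.3 → max 95.8 km
Only Site 2 has all residuals ≈ 0.

Site 2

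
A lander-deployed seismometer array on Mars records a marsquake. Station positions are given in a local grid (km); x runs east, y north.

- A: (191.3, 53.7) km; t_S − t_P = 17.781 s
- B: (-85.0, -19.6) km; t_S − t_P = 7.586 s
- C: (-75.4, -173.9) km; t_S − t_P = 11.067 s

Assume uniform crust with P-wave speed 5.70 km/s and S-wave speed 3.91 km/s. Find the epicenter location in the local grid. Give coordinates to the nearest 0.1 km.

0.8 km east, -59.1 km north

Distance from S−P lag: d = Δt · v_P v_S / (v_P − v_S) = Δt · (5.70·3.91)/(5.70−3.91) ≈ 12.4508·Δt.
So d_A = 221.39, d_B = 94.45, d_C = 137.79 km.
Circle about each station: (x − 191.3)² + (y − 53.7)² = 221.39²; (x + 85.0)² + (y + 19.6)² = 94.45²; (x + 75.4)² + (y + 173.9)² = 137.79².
Subtracting pairs of circle equations eliminates x²+y² and gives linear equations (the radical axes):
-552.6 x − 146.6 y = 8222.51
-533.4 x − 455.2 y = 26474.44
Solving the 2×2 system: x ≈ 0.8, y ≈ -59.1 km.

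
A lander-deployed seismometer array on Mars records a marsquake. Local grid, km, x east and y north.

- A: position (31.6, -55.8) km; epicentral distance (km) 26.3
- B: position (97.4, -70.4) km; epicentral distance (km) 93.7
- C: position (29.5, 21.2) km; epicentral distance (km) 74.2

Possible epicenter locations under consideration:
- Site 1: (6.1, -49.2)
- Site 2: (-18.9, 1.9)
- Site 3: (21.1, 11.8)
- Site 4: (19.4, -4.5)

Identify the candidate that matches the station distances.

Site 1

For each candidate, compare |candidate − station| to the reported distance:
Site 1: residuals A 0.0, B 0.0, C 0.0 → max 0.0 km
Site 2: residuals A 50.4, B 43.2, C 22.1 → max 50.4 km
Site 3: residuals A 42.1, B 18.5, C 61.6 → max 61.6 km
Site 4: residuals A 26.4, B 8.4, C 46.6 → max 46.6 km
Only Site 1 has all residuals ≈ 0.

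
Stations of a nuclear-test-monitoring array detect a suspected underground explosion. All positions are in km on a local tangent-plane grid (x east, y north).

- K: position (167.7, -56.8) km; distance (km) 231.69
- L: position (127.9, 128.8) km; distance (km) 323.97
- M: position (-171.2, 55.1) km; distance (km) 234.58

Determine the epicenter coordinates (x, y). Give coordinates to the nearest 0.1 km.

Circle about each station: (x − 167.7)² + (y + 56.8)² = 231.69²; (x − 127.9)² + (y − 128.8)² = 323.97²; (x + 171.2)² + (y − 55.1)² = 234.58².
Subtracting the K equation from the L and M equations removes the quadratic terms:
-79.6 x + 371.2 y = -49677.98
-677.8 x + 223.8 y = -351.60
Solving the 2×2 system: x ≈ -47.0, y ≈ -143.9 km.

-47.0 km east, -143.9 km north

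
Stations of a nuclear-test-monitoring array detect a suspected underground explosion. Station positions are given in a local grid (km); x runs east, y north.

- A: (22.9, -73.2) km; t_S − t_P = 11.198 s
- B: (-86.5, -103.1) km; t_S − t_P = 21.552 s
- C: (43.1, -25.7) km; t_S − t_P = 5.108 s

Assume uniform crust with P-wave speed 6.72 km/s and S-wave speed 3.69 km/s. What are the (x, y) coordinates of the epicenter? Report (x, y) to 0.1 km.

Distance from S−P lag: d = Δt · v_P v_S / (v_P − v_S) = Δt · (6.72·3.69)/(6.72−3.69) ≈ 8.1838·Δt.
So d_A = 91.64, d_B = 176.38, d_C = 41.80 km.
Circle about each station: (x − 22.9)² + (y + 73.2)² = 91.64²; (x + 86.5)² + (y + 103.1)² = 176.38²; (x − 43.1)² + (y + 25.7)² = 41.80².
Subtracting the A equation from the B and C equations removes the quadratic terms:
-218.8 x − 59.8 y = -10482.80
40.4 x + 95.0 y = 3286.10
Solving the 2×2 system: x ≈ 43.5, y ≈ 16.1 km.

43.5 km east, 16.1 km north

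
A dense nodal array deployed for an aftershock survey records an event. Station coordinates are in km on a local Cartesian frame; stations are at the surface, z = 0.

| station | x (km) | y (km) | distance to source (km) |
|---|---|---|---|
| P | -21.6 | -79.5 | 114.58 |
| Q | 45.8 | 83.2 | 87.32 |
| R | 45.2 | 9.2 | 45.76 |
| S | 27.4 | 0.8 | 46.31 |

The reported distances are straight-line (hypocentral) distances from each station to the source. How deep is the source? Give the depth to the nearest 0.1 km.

depth ≈ 44.8 km

Each station gives a sphere (x−x_i)² + (y−y_i)² + z² = d_i² (stations at z=0).
Subtracting the P sphere from Q and R: z² cancels, leaving linear equations in x and y:
134.8 x + 325.4 y = 7736.86
133.6 x + 177.4 y = 6375.47
Solving: x ≈ 35.893, y ≈ 8.908 km (keep extra digits for the depth step; rounded: 35.9, 8.9).
Then from the P sphere: z² = 114.58² − (x + 21.6)² − (y + 79.5)² with x = 35.893, y = 8.908, so z ≈ 44.801 ≈ 44.8 km.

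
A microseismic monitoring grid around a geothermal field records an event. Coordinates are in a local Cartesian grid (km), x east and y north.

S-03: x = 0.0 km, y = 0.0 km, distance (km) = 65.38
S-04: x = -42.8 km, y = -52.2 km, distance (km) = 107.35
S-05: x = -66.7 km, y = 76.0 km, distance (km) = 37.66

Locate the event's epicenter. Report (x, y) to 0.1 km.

(-35.5, 54.9)

Circle about each station: x² + y² = 65.38²; (x + 42.8)² + (y + 52.2)² = 107.35²; (x + 66.7)² + (y − 76.0)² = 37.66².
Subtracting pairs of circle equations eliminates x²+y² and gives linear equations (the radical axes):
-85.6 x − 104.4 y = -2692.80
-133.4 x + 152.0 y = 13081.16
Solving the 2×2 system: x ≈ -35.5, y ≈ 54.9 km.
Check against S-03 (with the unrounded x, y): √(x²+y²) = 65.38 ≈ 65.38 km. ✓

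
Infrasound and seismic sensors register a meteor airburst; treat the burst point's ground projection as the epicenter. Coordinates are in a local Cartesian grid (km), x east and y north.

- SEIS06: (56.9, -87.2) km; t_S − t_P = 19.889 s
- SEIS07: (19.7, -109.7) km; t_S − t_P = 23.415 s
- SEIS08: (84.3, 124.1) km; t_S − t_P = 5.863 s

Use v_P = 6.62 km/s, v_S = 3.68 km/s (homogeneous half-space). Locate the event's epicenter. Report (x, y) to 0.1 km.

Distance from S−P lag: d = Δt · v_P v_S / (v_P − v_S) = Δt · (6.62·3.68)/(6.62−3.68) ≈ 8.2863·Δt.
So d_SEIS06 = 164.81, d_SEIS07 = 194.02, d_SEIS08 = 48.58 km.
Circle about each station: (x − 56.9)² + (y + 87.2)² = 164.81²; (x − 19.7)² + (y + 109.7)² = 194.02²; (x − 84.3)² + (y − 124.1)² = 48.58².
Subtracting the SEIS06 equation from the SEIS07 and SEIS08 equations removes the quadratic terms:
-74.4 x − 45.0 y = -8900.69
54.8 x + 422.6 y = 36468.17
Solving the 2×2 system: x ≈ 73.2, y ≈ 76.8 km.

x ≈ 73.2 km, y ≈ 76.8 km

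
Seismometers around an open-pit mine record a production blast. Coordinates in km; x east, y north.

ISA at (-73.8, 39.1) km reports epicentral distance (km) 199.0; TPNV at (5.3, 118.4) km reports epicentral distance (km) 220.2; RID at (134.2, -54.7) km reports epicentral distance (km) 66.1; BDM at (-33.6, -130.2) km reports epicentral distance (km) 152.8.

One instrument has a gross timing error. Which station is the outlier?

Solve using three stations at a time. Using ISA, TPNV, RID (subtract circle equations pairwise → linear system) gives (x, y) ≈ (78.1, -89.4).
Distances from that point to each station vs reported:
  ISA: calculated 198.9 vs reported 199.0 → residual 0.1 km
  TPNV: calculated 220.2 vs reported 220.2 → residual 0.0 km
  RID: calculated 65.9 vs reported 66.1 → residual 0.2 km
  BDM: calculated 118.9 vs reported 152.8 → residual 33.9 km
ISA, TPNV, RID are mutually consistent (residuals ≈ 0); BDM is off by 33.9 km.

BDM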